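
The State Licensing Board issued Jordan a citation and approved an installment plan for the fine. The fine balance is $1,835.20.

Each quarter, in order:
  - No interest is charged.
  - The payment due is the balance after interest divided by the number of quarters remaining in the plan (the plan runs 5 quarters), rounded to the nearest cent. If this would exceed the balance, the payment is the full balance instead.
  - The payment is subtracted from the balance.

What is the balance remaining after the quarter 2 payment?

Quarter 1: $1,835.20 − $367.04 → $1,468.16
Quarter 2: $1,468.16 − $367.04 → $1,101.12

$1,101.12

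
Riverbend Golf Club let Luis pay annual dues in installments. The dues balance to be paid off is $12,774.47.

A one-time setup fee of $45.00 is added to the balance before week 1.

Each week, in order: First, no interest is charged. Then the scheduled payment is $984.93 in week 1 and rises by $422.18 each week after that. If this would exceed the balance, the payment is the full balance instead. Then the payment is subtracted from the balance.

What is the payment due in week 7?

$577.19

Week 1: opening $12,819.47; payment $984.93; balance $11,834.54
Week 2: opening $11,834.54; payment $1,407.11; balance $10,427.43
Week 3: opening $10,427.43; payment $1,829.29; balance $8,598.14
Week 4: opening $8,598.14; payment $2,251.47; balance $6,346.67
Week 5: opening $6,346.67; payment $2,673.65; balance $3,673.02
Week 6: opening $3,673.02; payment $3,095.83; balance $577.19
Week 7: opening $577.19; payment $577.19; balance $0.00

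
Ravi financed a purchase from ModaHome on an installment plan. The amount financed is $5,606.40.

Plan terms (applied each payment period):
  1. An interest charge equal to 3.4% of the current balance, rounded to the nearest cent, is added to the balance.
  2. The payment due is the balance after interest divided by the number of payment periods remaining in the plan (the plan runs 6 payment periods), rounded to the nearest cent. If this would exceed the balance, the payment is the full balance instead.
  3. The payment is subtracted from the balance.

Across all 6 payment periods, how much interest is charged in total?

$706.28

Payment period 1: $5,606.40 +$190.62 interest = $5,797.02; pay $966.17 → $4,830.85
Payment period 2: $4,830.85 +$164.25 interest = $4,995.10; pay $999.02 → $3,996.08
Payment period 3: $3,996.08 +$135.87 interest = $4,131.95; pay $1,032.99 → $3,098.96
Payment period 4: $3,098.96 +$105.36 interest = $3,204.32; pay $1,068.11 → $2,136.21
Payment period 5: $2,136.21 +$72.63 interest = $2,208.84; pay $1,104.42 → $1,104.42
Payment period 6: $1,104.42 +$37.55 interest = $1,141.97; pay $1,141.97 → $0.00
Total interest: $190.62 + $164.25 + $135.87 + $105.36 + $72.63 + $37.55 = $706.28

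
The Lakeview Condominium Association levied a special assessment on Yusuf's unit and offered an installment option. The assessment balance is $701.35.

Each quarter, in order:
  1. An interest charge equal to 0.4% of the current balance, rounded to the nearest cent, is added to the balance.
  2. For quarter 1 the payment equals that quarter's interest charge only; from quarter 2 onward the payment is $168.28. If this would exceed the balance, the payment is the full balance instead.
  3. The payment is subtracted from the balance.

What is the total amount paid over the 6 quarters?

$711.54

Quarter 1: $701.35 +$2.81 interest = $704.16; pay $2.81 → $701.35
Quarter 2: $701.35 +$2.81 interest = $704.16; pay $168.28 → $535.88
Quarter 3: $535.88 +$2.14 interest = $538.02; pay $168.28 → $369.74
Quarter 4: $369.74 +$1.48 interest = $371.22; pay $168.28 → $202.94
Quarter 5: $202.94 +$0.81 interest = $203.75; pay $168.28 → $35.47
Quarter 6: $35.47 +$0.14 interest = $35.61; pay $35.61 → $0.00
Total paid: $711.54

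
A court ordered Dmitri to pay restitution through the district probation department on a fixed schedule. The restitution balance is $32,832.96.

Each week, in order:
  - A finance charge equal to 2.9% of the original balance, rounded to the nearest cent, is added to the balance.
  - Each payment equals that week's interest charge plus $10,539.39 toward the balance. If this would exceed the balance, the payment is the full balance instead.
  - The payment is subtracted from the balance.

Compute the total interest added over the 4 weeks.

$3,808.64

# | Opening | Interest | Payment | End bal
1 | $32,832.96 | $952.16 | $11,491.55 | $22,293.57
2 | $22,293.57 | $952.16 | $11,491.55 | $11,754.18
3 | $11,754.18 | $952.16 | $11,491.55 | $1,214.79
4 | $1,214.79 | $952.16 | $2,166.95 | $0.00
Total interest: $952.16 + $952.16 + $952.16 + $952.16 = $3,808.64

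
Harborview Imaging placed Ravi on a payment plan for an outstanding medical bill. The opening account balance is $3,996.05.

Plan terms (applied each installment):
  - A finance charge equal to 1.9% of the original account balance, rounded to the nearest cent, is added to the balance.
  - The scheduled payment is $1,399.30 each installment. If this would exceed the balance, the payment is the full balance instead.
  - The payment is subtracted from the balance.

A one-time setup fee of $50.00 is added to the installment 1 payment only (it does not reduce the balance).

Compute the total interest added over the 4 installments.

Installment 1: opening $3,996.05; interest $75.92 → $4,071.97; payment $1,399.30 (+ $50.00 fee); balance $2,672.67
Installment 2: opening $2,672.67; interest $75.92 → $2,748.59; payment $1,399.30; balance $1,349.29
Installment 3: opening $1,349.29; interest $75.92 → $1,425.21; payment $1,399.30; balance $25.91
Installment 4: opening $25.91; interest $75.92 → $101.83; payment $101.83; balance $0.00
Total interest: $75.92 + $75.92 + $75.92 + $75.92 = $303.68

$303.68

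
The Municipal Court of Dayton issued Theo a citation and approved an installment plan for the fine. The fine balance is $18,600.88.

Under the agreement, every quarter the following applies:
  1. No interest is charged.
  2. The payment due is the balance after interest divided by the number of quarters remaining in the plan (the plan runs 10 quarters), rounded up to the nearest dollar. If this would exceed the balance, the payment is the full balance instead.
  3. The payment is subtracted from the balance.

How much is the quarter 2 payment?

Quarter 1: opening $18,600.88; payment $1,861.00; balance $16,739.88
Quarter 2: opening $16,739.88; payment $1,860.00; balance $14,879.88

$1,860.00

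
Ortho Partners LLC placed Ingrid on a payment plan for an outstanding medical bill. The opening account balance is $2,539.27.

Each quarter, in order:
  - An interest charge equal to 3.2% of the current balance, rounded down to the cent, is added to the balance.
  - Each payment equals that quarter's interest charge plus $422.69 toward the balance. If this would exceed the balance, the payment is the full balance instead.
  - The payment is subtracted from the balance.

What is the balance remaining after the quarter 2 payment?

Quarter 1: $2,539.27 +$81.25 interest = $2,620.52; pay $503.94 → $2,116.58
Quarter 2: $2,116.58 +$67.73 interest = $2,184.31; pay $490.42 → $1,693.89

$1,693.89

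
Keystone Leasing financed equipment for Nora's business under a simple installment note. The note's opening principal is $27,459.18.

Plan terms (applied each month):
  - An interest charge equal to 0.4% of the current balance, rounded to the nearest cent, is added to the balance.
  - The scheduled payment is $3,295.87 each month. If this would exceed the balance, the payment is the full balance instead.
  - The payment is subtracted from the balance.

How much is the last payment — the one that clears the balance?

Month 1: $27,459.18 +$109.84 interest = $27,569.02; pay $3,295.87 → $24,273.15
Month 2: $24,273.15 +$97.09 interest = $24,370.24; pay $3,295.87 → $21,074.37
Month 3: $21,074.37 +$84.30 interest = $21,158.67; pay $3,295.87 → $17,862.80
Month 4: $17,862.80 +$71.45 interest = $17,934.25; pay $3,295.87 → $14,638.38
Month 5: $14,638.38 +$58.55 interest = $14,696.93; pay $3,295.87 → $11,401.06
Month 6: $11,401.06 +$45.60 interest = $11,446.66; pay $3,295.87 → $8,150.79
Month 7: $8,150.79 +$32.60 interest = $8,183.39; pay $3,295.87 → $4,887.52
Month 8: $4,887.52 +$19.55 interest = $4,907.07; pay $3,295.87 → $1,611.20
Month 9: $1,611.20 +$6.44 interest = $1,617.64; pay $1,617.64 → $0.00

$1,617.64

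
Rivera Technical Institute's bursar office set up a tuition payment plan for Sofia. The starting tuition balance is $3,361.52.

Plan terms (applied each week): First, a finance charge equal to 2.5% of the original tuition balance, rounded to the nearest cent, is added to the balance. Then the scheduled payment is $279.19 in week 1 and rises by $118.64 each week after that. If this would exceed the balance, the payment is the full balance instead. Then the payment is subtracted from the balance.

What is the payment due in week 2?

# | Opening | Interest | Payment | End bal
1 | $3,361.52 | $84.04 | $279.19 | $3,166.37
2 | $3,166.37 | $84.04 | $397.83 | $2,852.58

$397.83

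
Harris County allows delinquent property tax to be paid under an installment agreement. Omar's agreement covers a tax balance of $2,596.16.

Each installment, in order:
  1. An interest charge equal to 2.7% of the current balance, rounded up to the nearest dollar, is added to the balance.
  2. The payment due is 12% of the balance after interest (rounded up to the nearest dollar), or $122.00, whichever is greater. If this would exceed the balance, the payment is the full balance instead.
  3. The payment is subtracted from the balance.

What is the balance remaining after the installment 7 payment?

$1,278.16

Installment 1: $2,596.16 +$71.00 interest = $2,667.16; pay $321.00 → $2,346.16
Installment 2: $2,346.16 +$64.00 interest = $2,410.16; pay $290.00 → $2,120.16
Installment 3: $2,120.16 +$58.00 interest = $2,178.16; pay $262.00 → $1,916.16
Installment 4: $1,916.16 +$52.00 interest = $1,968.16; pay $237.00 → $1,731.16
Installment 5: $1,731.16 +$47.00 interest = $1,778.16; pay $214.00 → $1,564.16
Installment 6: $1,564.16 +$43.00 interest = $1,607.16; pay $193.00 → $1,414.16
Installment 7: $1,414.16 +$39.00 interest = $1,453.16; pay $175.00 → $1,278.16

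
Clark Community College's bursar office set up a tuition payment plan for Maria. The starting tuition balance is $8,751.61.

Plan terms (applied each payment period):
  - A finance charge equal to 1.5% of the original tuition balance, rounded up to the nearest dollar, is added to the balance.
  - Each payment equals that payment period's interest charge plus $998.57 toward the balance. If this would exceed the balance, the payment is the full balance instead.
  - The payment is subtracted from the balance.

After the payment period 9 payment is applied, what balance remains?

# | Opening | Interest | Payment | End bal
1 | $8,751.61 | $132.00 | $1,130.57 | $7,753.04
2 | $7,753.04 | $132.00 | $1,130.57 | $6,754.47
3 | $6,754.47 | $132.00 | $1,130.57 | $5,755.90
4 | $5,755.90 | $132.00 | $1,130.57 | $4,757.33
5 | $4,757.33 | $132.00 | $1,130.57 | $3,758.76
6 | $3,758.76 | $132.00 | $1,130.57 | $2,760.19
7 | $2,760.19 | $132.00 | $1,130.57 | $1,761.62
8 | $1,761.62 | $132.00 | $1,130.57 | $763.05
9 | $763.05 | $132.00 | $895.05 | $0.00

$0.00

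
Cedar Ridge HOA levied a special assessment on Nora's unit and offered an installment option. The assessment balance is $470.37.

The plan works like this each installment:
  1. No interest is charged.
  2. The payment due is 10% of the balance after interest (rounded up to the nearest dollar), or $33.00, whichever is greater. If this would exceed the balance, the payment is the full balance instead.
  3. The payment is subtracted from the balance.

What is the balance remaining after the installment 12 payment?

$42.37

Installment 1: opening $470.37; payment $48.00; balance $422.37
Installment 2: opening $422.37; payment $43.00; balance $379.37
Installment 3: opening $379.37; payment $38.00; balance $341.37
Installment 4: opening $341.37; payment $35.00; balance $306.37
Installment 5: opening $306.37; payment $33.00; balance $273.37
Installment 6: opening $273.37; payment $33.00; balance $240.37
Installment 7: opening $240.37; payment $33.00; balance $207.37
Installment 8: opening $207.37; payment $33.00; balance $174.37
Installment 9: opening $174.37; payment $33.00; balance $141.37
Installment 10: opening $141.37; payment $33.00; balance $108.37
Installment 11: opening $108.37; payment $33.00; balance $75.37
Installment 12: opening $75.37; payment $33.00; balance $42.37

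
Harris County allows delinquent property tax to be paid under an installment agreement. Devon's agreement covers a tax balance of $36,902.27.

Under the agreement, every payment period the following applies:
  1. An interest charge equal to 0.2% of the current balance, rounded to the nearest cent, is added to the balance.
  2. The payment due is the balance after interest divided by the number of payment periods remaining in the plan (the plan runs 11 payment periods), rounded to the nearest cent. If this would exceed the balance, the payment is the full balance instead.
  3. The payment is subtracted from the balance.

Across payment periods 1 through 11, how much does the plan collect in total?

$37,348.05

Payment period 1: $36,902.27 +$73.80 interest = $36,976.07; pay $3,361.46 → $33,614.61
Payment period 2: $33,614.61 +$67.23 interest = $33,681.84; pay $3,368.18 → $30,313.66
Payment period 3: $30,313.66 +$60.63 interest = $30,374.29; pay $3,374.92 → $26,999.37
Payment period 4: $26,999.37 +$54.00 interest = $27,053.37; pay $3,381.67 → $23,671.70
Payment period 5: $23,671.70 +$47.34 interest = $23,719.04; pay $3,388.43 → $20,330.61
Payment period 6: $20,330.61 +$40.66 interest = $20,371.27; pay $3,395.21 → $16,976.06
Payment period 7: $16,976.06 +$33.95 interest = $17,010.01; pay $3,402.00 → $13,608.01
Payment period 8: $13,608.01 +$27.22 interest = $13,635.23; pay $3,408.81 → $10,226.42
Payment period 9: $10,226.42 +$20.45 interest = $10,246.87; pay $3,415.62 → $6,831.25
Payment period 10: $6,831.25 +$13.66 interest = $6,844.91; pay $3,422.46 → $3,422.45
Payment period 11: $3,422.45 +$6.84 interest = $3,429.29; pay $3,429.29 → $0.00
Total paid: $37,348.05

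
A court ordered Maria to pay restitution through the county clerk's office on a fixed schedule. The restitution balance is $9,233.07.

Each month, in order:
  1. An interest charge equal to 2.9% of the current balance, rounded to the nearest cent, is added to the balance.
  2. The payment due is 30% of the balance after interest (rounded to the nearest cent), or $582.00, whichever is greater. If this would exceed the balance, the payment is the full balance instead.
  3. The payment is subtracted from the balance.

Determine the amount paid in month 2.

Month 1: $9,233.07 +$267.76 interest = $9,500.83; pay $2,850.25 → $6,650.58
Month 2: $6,650.58 +$192.87 interest = $6,843.45; pay $2,053.04 → $4,790.41

$2,053.04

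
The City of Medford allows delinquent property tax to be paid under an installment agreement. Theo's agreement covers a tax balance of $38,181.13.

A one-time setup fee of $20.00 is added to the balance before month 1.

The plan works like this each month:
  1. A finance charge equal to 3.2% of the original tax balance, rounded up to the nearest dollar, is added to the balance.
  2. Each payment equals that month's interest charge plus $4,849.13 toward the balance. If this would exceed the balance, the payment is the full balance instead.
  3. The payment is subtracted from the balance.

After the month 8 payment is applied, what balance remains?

Month 1: opening $38,201.13; interest $1,222.00 → $39,423.13; payment $6,071.13; balance $33,352.00
Month 2: opening $33,352.00; interest $1,222.00 → $34,574.00; payment $6,071.13; balance $28,502.87
Month 3: opening $28,502.87; interest $1,222.00 → $29,724.87; payment $6,071.13; balance $23,653.74
Month 4: opening $23,653.74; interest $1,222.00 → $24,875.74; payment $6,071.13; balance $18,804.61
Month 5: opening $18,804.61; interest $1,222.00 → $20,026.61; payment $6,071.13; balance $13,955.48
Month 6: opening $13,955.48; interest $1,222.00 → $15,177.48; payment $6,071.13; balance $9,106.35
Month 7: opening $9,106.35; interest $1,222.00 → $10,328.35; payment $6,071.13; balance $4,257.22
Month 8: opening $4,257.22; interest $1,222.00 → $5,479.22; payment $5,479.22; balance $0.00

$0.00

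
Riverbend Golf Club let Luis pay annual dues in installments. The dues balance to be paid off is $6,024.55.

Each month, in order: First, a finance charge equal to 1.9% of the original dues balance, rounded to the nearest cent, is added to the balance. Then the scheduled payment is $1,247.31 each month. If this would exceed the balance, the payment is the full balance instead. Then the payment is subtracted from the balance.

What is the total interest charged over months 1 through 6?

Month 1: opening $6,024.55; interest $114.47 → $6,139.02; payment $1,247.31; balance $4,891.71
Month 2: opening $4,891.71; interest $114.47 → $5,006.18; payment $1,247.31; balance $3,758.87
Month 3: opening $3,758.87; interest $114.47 → $3,873.34; payment $1,247.31; balance $2,626.03
Month 4: opening $2,626.03; interest $114.47 → $2,740.50; payment $1,247.31; balance $1,493.19
Month 5: opening $1,493.19; interest $114.47 → $1,607.66; payment $1,247.31; balance $360.35
Month 6: opening $360.35; interest $114.47 → $474.82; payment $474.82; balance $0.00
Total interest: $114.47 + $114.47 + $114.47 + $114.47 + $114.47 + $114.47 = $686.82

$686.82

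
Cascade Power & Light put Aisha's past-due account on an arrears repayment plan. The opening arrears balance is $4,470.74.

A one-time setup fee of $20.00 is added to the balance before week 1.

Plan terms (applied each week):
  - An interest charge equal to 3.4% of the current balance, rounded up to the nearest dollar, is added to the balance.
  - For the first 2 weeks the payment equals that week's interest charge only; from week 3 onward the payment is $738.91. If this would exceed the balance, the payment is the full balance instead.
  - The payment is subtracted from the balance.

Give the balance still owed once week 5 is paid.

Week 1: $4,490.74 +$153.00 interest = $4,643.74; pay $153.00 → $4,490.74
Week 2: $4,490.74 +$153.00 interest = $4,643.74; pay $153.00 → $4,490.74
Week 3: $4,490.74 +$153.00 interest = $4,643.74; pay $738.91 → $3,904.83
Week 4: $3,904.83 +$133.00 interest = $4,037.83; pay $738.91 → $3,298.92
Week 5: $3,298.92 +$113.00 interest = $3,411.92; pay $738.91 → $2,673.01

$2,673.01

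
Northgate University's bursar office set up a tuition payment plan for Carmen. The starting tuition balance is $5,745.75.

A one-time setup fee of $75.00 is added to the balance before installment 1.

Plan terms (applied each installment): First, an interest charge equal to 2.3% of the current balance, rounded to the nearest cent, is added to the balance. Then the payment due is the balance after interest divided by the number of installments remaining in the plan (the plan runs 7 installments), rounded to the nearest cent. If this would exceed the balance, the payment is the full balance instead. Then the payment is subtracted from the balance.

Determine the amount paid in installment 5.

Installment 1: $5,820.75 +$133.88 interest = $5,954.63; pay $850.66 → $5,103.97
Installment 2: $5,103.97 +$117.39 interest = $5,221.36; pay $870.23 → $4,351.13
Installment 3: $4,351.13 +$100.08 interest = $4,451.21; pay $890.24 → $3,560.97
Installment 4: $3,560.97 +$81.90 interest = $3,642.87; pay $910.72 → $2,732.15
Installment 5: $2,732.15 +$62.84 interest = $2,794.99; pay $931.66 → $1,863.33

$931.66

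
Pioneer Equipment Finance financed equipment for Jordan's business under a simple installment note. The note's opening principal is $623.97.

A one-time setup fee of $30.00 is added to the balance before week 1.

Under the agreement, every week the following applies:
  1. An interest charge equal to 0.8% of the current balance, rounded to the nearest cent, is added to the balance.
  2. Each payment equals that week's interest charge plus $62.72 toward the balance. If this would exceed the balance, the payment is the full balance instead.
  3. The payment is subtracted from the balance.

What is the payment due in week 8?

Week 1: opening $653.97; interest $5.23 → $659.20; payment $67.95; balance $591.25
Week 2: opening $591.25; interest $4.73 → $595.98; payment $67.45; balance $528.53
Week 3: opening $528.53; interest $4.23 → $532.76; payment $66.95; balance $465.81
Week 4: opening $465.81; interest $3.73 → $469.54; payment $66.45; balance $403.09
Week 5: opening $403.09; interest $3.22 → $406.31; payment $65.94; balance $340.37
Week 6: opening $340.37; interest $2.72 → $343.09; payment $65.44; balance $277.65
Week 7: opening $277.65; interest $2.22 → $279.87; payment $64.94; balance $214.93
Week 8: opening $214.93; interest $1.72 → $216.65; payment $64.44; balance $152.21

$64.44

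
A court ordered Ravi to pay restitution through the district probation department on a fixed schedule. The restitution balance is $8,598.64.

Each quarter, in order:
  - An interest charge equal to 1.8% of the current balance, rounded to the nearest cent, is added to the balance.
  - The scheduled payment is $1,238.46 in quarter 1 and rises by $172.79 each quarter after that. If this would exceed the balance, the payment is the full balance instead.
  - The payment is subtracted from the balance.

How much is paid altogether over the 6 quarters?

Quarter 1: opening $8,598.64; interest $154.78 → $8,753.42; payment $1,238.46; balance $7,514.96
Quarter 2: opening $7,514.96; interest $135.27 → $7,650.23; payment $1,411.25; balance $6,238.98
Quarter 3: opening $6,238.98; interest $112.30 → $6,351.28; payment $1,584.04; balance $4,767.24
Quarter 4: opening $4,767.24; interest $85.81 → $4,853.05; payment $1,756.83; balance $3,096.22
Quarter 5: opening $3,096.22; interest $55.73 → $3,151.95; payment $1,929.62; balance $1,222.33
Quarter 6: opening $1,222.33; interest $22.00 → $1,244.33; payment $1,244.33; balance $0.00
Total paid: $9,164.53

$9,164.53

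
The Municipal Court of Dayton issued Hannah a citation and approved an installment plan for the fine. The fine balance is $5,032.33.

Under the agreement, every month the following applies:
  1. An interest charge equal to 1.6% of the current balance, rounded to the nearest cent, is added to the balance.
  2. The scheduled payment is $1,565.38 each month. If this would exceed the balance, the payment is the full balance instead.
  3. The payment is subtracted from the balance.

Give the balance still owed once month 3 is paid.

$506.09

Month 1: $5,032.33 +$80.52 interest = $5,112.85; pay $1,565.38 → $3,547.47
Month 2: $3,547.47 +$56.76 interest = $3,604.23; pay $1,565.38 → $2,038.85
Month 3: $2,038.85 +$32.62 interest = $2,071.47; pay $1,565.38 → $506.09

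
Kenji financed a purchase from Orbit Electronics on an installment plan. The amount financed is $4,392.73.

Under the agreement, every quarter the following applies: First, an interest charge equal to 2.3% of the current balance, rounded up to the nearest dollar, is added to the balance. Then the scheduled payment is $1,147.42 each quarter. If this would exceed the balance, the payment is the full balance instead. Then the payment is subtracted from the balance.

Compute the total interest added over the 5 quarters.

Quarter 1: $4,392.73 +$102.00 interest = $4,494.73; pay $1,147.42 → $3,347.31
Quarter 2: $3,347.31 +$77.00 interest = $3,424.31; pay $1,147.42 → $2,276.89
Quarter 3: $2,276.89 +$53.00 interest = $2,329.89; pay $1,147.42 → $1,182.47
Quarter 4: $1,182.47 +$28.00 interest = $1,210.47; pay $1,147.42 → $63.05
Quarter 5: $63.05 +$2.00 interest = $65.05; pay $65.05 → $0.00
Total interest: $102.00 + $77.00 + $53.00 + $28.00 + $2.00 = $262.00

$262.00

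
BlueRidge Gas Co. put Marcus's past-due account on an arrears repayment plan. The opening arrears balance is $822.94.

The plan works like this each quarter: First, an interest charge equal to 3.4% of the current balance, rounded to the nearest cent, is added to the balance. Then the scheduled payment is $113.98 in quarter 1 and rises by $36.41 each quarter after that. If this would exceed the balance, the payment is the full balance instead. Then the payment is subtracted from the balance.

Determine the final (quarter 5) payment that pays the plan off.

$245.62

Quarter 1: $822.94 +$27.98 interest = $850.92; pay $113.98 → $736.94
Quarter 2: $736.94 +$25.06 interest = $762.00; pay $150.39 → $611.61
Quarter 3: $611.61 +$20.79 interest = $632.40; pay $186.80 → $445.60
Quarter 4: $445.60 +$15.15 interest = $460.75; pay $223.21 → $237.54
Quarter 5: $237.54 +$8.08 interest = $245.62; pay $245.62 → $0.00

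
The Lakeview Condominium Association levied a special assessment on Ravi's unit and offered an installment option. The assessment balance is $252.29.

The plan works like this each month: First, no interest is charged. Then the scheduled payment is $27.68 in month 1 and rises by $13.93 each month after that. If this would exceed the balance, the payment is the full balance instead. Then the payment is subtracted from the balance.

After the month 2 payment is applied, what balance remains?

$183.00

Month 1: opening $252.29; payment $27.68; balance $224.61
Month 2: opening $224.61; payment $41.61; balance $183.00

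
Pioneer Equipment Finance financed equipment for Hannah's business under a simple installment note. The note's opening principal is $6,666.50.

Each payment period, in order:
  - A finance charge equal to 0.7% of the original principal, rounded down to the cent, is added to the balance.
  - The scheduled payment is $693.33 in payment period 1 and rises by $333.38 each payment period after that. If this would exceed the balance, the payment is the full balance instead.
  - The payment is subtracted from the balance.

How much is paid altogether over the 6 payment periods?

$6,946.46

Payment period 1: opening $6,666.50; interest $46.66 → $6,713.16; payment $693.33; balance $6,019.83
Payment period 2: opening $6,019.83; interest $46.66 → $6,066.49; payment $1,026.71; balance $5,039.78
Payment period 3: opening $5,039.78; interest $46.66 → $5,086.44; payment $1,360.09; balance $3,726.35
Payment period 4: opening $3,726.35; interest $46.66 → $3,773.01; payment $1,693.47; balance $2,079.54
Payment period 5: opening $2,079.54; interest $46.66 → $2,126.20; payment $2,026.85; balance $99.35
Payment period 6: opening $99.35; interest $46.66 → $146.01; payment $146.01; balance $0.00
Total paid: $6,946.46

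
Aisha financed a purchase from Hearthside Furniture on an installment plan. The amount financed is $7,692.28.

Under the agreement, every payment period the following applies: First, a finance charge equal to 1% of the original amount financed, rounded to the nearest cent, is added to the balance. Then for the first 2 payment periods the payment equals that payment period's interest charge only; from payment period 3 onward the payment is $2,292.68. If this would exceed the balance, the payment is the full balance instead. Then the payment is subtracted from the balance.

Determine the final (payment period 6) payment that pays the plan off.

$1,121.92

Payment period 1: $7,692.28 +$76.92 interest = $7,769.20; pay $76.92 → $7,692.28
Payment period 2: $7,692.28 +$76.92 interest = $7,769.20; pay $76.92 → $7,692.28
Payment period 3: $7,692.28 +$76.92 interest = $7,769.20; pay $2,292.68 → $5,476.52
Payment period 4: $5,476.52 +$76.92 interest = $5,553.44; pay $2,292.68 → $3,260.76
Payment period 5: $3,260.76 +$76.92 interest = $3,337.68; pay $2,292.68 → $1,045.00
Payment period 6: $1,045.00 +$76.92 interest = $1,121.92; pay $1,121.92 → $0.00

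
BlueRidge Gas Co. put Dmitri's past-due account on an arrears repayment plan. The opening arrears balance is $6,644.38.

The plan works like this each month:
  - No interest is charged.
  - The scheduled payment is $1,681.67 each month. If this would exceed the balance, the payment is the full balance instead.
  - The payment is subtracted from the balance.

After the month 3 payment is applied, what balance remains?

Month 1: opening $6,644.38; payment $1,681.67; balance $4,962.71
Month 2: opening $4,962.71; payment $1,681.67; balance $3,281.04
Month 3: opening $3,281.04; payment $1,681.67; balance $1,599.37

$1,599.37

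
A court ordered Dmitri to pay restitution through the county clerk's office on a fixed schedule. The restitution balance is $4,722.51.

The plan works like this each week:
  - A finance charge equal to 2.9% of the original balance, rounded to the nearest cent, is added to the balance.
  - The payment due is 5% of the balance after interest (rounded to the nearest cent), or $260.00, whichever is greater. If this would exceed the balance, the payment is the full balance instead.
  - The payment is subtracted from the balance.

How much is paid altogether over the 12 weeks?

$3,120.00

Week 1: opening $4,722.51; interest $136.95 → $4,859.46; payment $260.00; balance $4,599.46
Week 2: opening $4,599.46; interest $136.95 → $4,736.41; payment $260.00; balance $4,476.41
Week 3: opening $4,476.41; interest $136.95 → $4,613.36; payment $260.00; balance $4,353.36
Week 4: opening $4,353.36; interest $136.95 → $4,490.31; payment $260.00; balance $4,230.31
Week 5: opening $4,230.31; interest $136.95 → $4,367.26; payment $260.00; balance $4,107.26
Week 6: opening $4,107.26; interest $136.95 → $4,244.21; payment $260.00; balance $3,984.21
Week 7: opening $3,984.21; interest $136.95 → $4,121.16; payment $260.00; balance $3,861.16
Week 8: opening $3,861.16; interest $136.95 → $3,998.11; payment $260.00; balance $3,738.11
Week 9: opening $3,738.11; interest $136.95 → $3,875.06; payment $260.00; balance $3,615.06
Week 10: opening $3,615.06; interest $136.95 → $3,752.01; payment $260.00; balance $3,492.01
Week 11: opening $3,492.01; interest $136.95 → $3,628.96; payment $260.00; balance $3,368.96
Week 12: opening $3,368.96; interest $136.95 → $3,505.91; payment $260.00; balance $3,245.91
Total paid: $3,120.00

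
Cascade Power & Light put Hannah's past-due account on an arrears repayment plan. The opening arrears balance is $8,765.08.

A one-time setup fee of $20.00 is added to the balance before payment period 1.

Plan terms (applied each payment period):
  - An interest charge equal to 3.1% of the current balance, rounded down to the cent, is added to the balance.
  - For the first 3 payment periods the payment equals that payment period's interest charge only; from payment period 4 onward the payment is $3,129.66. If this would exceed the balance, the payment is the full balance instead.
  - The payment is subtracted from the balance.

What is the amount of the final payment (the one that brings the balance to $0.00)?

$3,074.28

Payment period 1: opening $8,785.08; interest $272.33 → $9,057.41; payment $272.33; balance $8,785.08
Payment period 2: opening $8,785.08; interest $272.33 → $9,057.41; payment $272.33; balance $8,785.08
Payment period 3: opening $8,785.08; interest $272.33 → $9,057.41; payment $272.33; balance $8,785.08
Payment period 4: opening $8,785.08; interest $272.33 → $9,057.41; payment $3,129.66; balance $5,927.75
Payment period 5: opening $5,927.75; interest $183.76 → $6,111.51; payment $3,129.66; balance $2,981.85
Payment period 6: opening $2,981.85; interest $92.43 → $3,074.28; payment $3,074.28; balance $0.00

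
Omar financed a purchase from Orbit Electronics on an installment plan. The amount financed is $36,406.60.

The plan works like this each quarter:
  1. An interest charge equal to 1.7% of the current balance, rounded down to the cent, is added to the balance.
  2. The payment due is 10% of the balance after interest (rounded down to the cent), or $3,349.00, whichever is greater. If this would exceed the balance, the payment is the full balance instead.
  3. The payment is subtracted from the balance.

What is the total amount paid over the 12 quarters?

Quarter 1: opening $36,406.60; interest $618.91 → $37,025.51; payment $3,702.55; balance $33,322.96
Quarter 2: opening $33,322.96; interest $566.49 → $33,889.45; payment $3,388.94; balance $30,500.51
Quarter 3: opening $30,500.51; interest $518.50 → $31,019.01; payment $3,349.00; balance $27,670.01
Quarter 4: opening $27,670.01; interest $470.39 → $28,140.40; payment $3,349.00; balance $24,791.40
Quarter 5: opening $24,791.40; interest $421.45 → $25,212.85; payment $3,349.00; balance $21,863.85
Quarter 6: opening $21,863.85; interest $371.68 → $22,235.53; payment $3,349.00; balance $18,886.53
Quarter 7: opening $18,886.53; interest $321.07 → $19,207.60; payment $3,349.00; balance $15,858.60
Quarter 8: opening $15,858.60; interest $269.59 → $16,128.19; payment $3,349.00; balance $12,779.19
Quarter 9: opening $12,779.19; interest $217.24 → $12,996.43; payment $3,349.00; balance $9,647.43
Quarter 10: opening $9,647.43; interest $164.00 → $9,811.43; payment $3,349.00; balance $6,462.43
Quarter 11: opening $6,462.43; interest $109.86 → $6,572.29; payment $3,349.00; balance $3,223.29
Quarter 12: opening $3,223.29; interest $54.79 → $3,278.08; payment $3,278.08; balance $0.00
Total paid: $40,510.57

$40,510.57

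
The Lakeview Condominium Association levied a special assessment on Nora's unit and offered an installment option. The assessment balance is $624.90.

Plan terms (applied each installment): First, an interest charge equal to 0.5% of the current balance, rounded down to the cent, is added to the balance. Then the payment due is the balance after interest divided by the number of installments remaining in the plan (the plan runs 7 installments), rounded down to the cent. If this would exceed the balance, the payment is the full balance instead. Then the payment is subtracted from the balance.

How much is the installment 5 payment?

$91.52

# | Opening | Interest | Payment | End bal
1 | $624.90 | $3.12 | $89.71 | $538.31
2 | $538.31 | $2.69 | $90.16 | $450.84
3 | $450.84 | $2.25 | $90.61 | $362.48
4 | $362.48 | $1.81 | $91.07 | $273.22
5 | $273.22 | $1.36 | $91.52 | $183.06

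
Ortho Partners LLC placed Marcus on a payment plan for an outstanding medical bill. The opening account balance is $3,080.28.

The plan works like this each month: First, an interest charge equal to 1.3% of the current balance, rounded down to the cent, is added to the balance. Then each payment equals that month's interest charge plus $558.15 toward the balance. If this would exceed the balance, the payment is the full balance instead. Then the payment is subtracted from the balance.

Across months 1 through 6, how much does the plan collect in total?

$3,211.67

Month 1: opening $3,080.28; interest $40.04 → $3,120.32; payment $598.19; balance $2,522.13
Month 2: opening $2,522.13; interest $32.78 → $2,554.91; payment $590.93; balance $1,963.98
Month 3: opening $1,963.98; interest $25.53 → $1,989.51; payment $583.68; balance $1,405.83
Month 4: opening $1,405.83; interest $18.27 → $1,424.10; payment $576.42; balance $847.68
Month 5: opening $847.68; interest $11.01 → $858.69; payment $569.16; balance $289.53
Month 6: opening $289.53; interest $3.76 → $293.29; payment $293.29; balance $0.00
Total paid: $3,211.67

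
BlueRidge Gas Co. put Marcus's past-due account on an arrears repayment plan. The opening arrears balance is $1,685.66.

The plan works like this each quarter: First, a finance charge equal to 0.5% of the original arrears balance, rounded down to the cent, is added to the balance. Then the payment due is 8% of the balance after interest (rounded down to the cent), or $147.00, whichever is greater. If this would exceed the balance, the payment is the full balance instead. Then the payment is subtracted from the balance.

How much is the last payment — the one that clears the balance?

Quarter 1: opening $1,685.66; interest $8.42 → $1,694.08; payment $147.00; balance $1,547.08
Quarter 2: opening $1,547.08; interest $8.42 → $1,555.50; payment $147.00; balance $1,408.50
Quarter 3: opening $1,408.50; interest $8.42 → $1,416.92; payment $147.00; balance $1,269.92
Quarter 4: opening $1,269.92; interest $8.42 → $1,278.34; payment $147.00; balance $1,131.34
Quarter 5: opening $1,131.34; interest $8.42 → $1,139.76; payment $147.00; balance $992.76
Quarter 6: opening $992.76; interest $8.42 → $1,001.18; payment $147.00; balance $854.18
Quarter 7: opening $854.18; interest $8.42 → $862.60; payment $147.00; balance $715.60
Quarter 8: opening $715.60; interest $8.42 → $724.02; payment $147.00; balance $577.02
Quarter 9: opening $577.02; interest $8.42 → $585.44; payment $147.00; balance $438.44
Quarter 10: opening $438.44; interest $8.42 → $446.86; payment $147.00; balance $299.86
Quarter 11: opening $299.86; interest $8.42 → $308.28; payment $147.00; balance $161.28
Quarter 12: opening $161.28; interest $8.42 → $169.70; payment $147.00; balance $22.70
Quarter 13: opening $22.70; interest $8.42 → $31.12; payment $31.12; balance $0.00

$31.12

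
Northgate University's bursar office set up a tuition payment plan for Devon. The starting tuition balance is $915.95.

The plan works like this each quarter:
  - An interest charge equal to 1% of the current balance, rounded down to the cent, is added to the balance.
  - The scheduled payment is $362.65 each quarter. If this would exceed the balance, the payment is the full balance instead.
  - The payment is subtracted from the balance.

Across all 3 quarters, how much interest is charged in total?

$16.82

Quarter 1: $915.95 +$9.15 interest = $925.10; pay $362.65 → $562.45
Quarter 2: $562.45 +$5.62 interest = $568.07; pay $362.65 → $205.42
Quarter 3: $205.42 +$2.05 interest = $207.47; pay $207.47 → $0.00
Total interest: $9.15 + $5.62 + $2.05 = $16.82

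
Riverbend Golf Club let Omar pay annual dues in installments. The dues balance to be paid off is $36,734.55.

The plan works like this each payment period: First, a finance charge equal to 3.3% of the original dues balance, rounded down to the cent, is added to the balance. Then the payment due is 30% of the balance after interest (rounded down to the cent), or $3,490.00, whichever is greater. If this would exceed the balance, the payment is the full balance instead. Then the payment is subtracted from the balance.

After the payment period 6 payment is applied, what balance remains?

Payment period 1: opening $36,734.55; interest $1,212.24 → $37,946.79; payment $11,384.03; balance $26,562.76
Payment period 2: opening $26,562.76; interest $1,212.24 → $27,775.00; payment $8,332.50; balance $19,442.50
Payment period 3: opening $19,442.50; interest $1,212.24 → $20,654.74; payment $6,196.42; balance $14,458.32
Payment period 4: opening $14,458.32; interest $1,212.24 → $15,670.56; payment $4,701.16; balance $10,969.40
Payment period 5: opening $10,969.40; interest $1,212.24 → $12,181.64; payment $3,654.49; balance $8,527.15
Payment period 6: opening $8,527.15; interest $1,212.24 → $9,739.39; payment $3,490.00; balance $6,249.39

$6,249.39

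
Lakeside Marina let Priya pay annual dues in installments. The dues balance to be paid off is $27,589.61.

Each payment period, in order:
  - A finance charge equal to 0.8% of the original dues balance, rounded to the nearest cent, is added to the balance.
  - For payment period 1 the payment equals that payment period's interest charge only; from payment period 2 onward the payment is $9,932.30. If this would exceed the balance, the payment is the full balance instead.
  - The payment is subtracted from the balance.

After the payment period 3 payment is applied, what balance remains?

Payment period 1: $27,589.61 +$220.72 interest = $27,810.33; pay $220.72 → $27,589.61
Payment period 2: $27,589.61 +$220.72 interest = $27,810.33; pay $9,932.30 → $17,878.03
Payment period 3: $17,878.03 +$220.72 interest = $18,098.75; pay $9,932.30 → $8,166.45

$8,166.45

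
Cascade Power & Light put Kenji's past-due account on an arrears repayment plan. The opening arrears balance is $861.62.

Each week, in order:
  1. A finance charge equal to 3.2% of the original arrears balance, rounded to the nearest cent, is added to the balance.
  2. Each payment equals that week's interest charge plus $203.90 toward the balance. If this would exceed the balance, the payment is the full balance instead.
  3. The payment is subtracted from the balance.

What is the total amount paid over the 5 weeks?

$999.47

Week 1: opening $861.62; interest $27.57 → $889.19; payment $231.47; balance $657.72
Week 2: opening $657.72; interest $27.57 → $685.29; payment $231.47; balance $453.82
Week 3: opening $453.82; interest $27.57 → $481.39; payment $231.47; balance $249.92
Week 4: opening $249.92; interest $27.57 → $277.49; payment $231.47; balance $46.02
Week 5: opening $46.02; interest $27.57 → $73.59; payment $73.59; balance $0.00
Total paid: $999.47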